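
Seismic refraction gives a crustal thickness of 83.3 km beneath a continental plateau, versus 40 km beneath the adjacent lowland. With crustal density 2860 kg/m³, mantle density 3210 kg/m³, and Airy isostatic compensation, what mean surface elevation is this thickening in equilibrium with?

Excess crust Δ = 83.3 km − 40 km = 43.3 km, split between elevation h and root r with h + r = Δ.
Airy balance ρ_c h = (ρ_m − ρ_c) r gives r = h ρ_c/(ρ_m − ρ_c), so h (1 + ρ_c/(ρ_m − ρ_c)) = Δ, i.e. h = Δ (ρ_m − ρ_c)/ρ_m.
h = 43.3 km × 350/3210 = 4.72 km.

4.72 km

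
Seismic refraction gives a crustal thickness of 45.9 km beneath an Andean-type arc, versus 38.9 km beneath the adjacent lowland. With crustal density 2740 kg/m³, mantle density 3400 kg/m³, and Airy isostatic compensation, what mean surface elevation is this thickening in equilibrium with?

Excess crust Δ = 45.9 km − 38.9 km = 7 km, split between elevation h and root r with h + r = Δ.
Airy balance ρ_c h = (ρ_m − ρ_c) r gives r = h ρ_c/(ρ_m − ρ_c), so h (1 + ρ_c/(ρ_m − ρ_c)) = Δ, i.e. h = Δ (ρ_m − ρ_c)/ρ_m.
h = 7 km × 660/3400 = 1.36 km.

1.36 km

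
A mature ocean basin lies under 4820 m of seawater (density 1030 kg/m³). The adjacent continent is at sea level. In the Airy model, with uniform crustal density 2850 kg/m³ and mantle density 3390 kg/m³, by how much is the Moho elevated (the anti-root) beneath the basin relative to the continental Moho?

16200 m

Balancing pressure at the compensation depth: replacing crust with seawater at the top is compensated by replacing crust with mantle at the base: d (ρ_c − ρ_w) = a (ρ_m − ρ_c).
a = d (ρ_c − ρ_w)/(ρ_m − ρ_c) = 4820 m × 1820/540 = 16200 m.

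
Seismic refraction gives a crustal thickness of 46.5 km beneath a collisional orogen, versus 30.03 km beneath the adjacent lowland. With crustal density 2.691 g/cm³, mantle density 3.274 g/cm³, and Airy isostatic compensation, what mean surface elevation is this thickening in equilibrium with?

Excess crust Δ = 46.5 km − 30.03 km = 16.47 km, split between elevation h and root r with h + r = Δ.
Airy balance ρ_c h = (ρ_m − ρ_c) r gives r = h ρ_c/(ρ_m − ρ_c), so h (1 + ρ_c/(ρ_m − ρ_c)) = Δ, i.e. h = Δ (ρ_m − ρ_c)/ρ_m.
h = 16.47 km × 0.583/3.274 = 2.93 km.

2.93 km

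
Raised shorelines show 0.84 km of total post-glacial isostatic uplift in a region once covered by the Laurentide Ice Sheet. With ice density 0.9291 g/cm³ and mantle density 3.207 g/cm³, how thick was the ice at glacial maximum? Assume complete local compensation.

2.9 km

u = t ρ_ice/ρ_m → t = u ρ_m/ρ_ice = 0.84 km × 3.207/0.9291 = 2.9 km.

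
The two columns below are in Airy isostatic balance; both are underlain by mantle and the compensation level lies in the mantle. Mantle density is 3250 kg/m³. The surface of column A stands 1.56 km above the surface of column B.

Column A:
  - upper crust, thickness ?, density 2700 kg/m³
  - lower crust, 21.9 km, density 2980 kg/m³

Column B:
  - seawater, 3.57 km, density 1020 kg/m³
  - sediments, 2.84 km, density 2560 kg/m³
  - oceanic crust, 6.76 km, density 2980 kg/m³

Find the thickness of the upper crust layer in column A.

19.8 km

Take the compensation level at the base of the deeper column (depth z_c below the surface of column A) and equate Σ ρ_i t_i down to z_c; mantle fills any gap and the z_c terms cancel.
Column A: x×2700 + 21.9×2980 + (z_c − 21.9 − x)×3250
Column B: 1.56×0 + 3.57×1020 + 2.84×2560 + 6.76×2980 + (z_c − 1.56 − 13.17)×3250
The z_c×3250 term appears on both sides and cancels. Collect the known terms of each column as K = Σ(ρt)_known − 3250 × (depth of known layers): K_A = 65262 − 3250×21.9 = −5913; K_B = 31056.6 − 3250×(1.56 + 13.17) = −16815.9.
Balance: K_A − x×(3250 − 2700) = K_B, so x = (K_A − K_B)/(3250 − 2700) = 10902.9/550 = 19.8 km.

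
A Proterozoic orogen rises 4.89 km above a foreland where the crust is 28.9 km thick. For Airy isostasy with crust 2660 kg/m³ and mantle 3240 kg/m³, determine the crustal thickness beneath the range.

56.2 km

Root depth r = h ρ_c / (ρ_m − ρ_c) = 4.89 km × 2660 / 580 = 22.43 km.
Total thickness = T + h + r = 28.9 km + 4.89 km + 22.43 km = 56.2 km.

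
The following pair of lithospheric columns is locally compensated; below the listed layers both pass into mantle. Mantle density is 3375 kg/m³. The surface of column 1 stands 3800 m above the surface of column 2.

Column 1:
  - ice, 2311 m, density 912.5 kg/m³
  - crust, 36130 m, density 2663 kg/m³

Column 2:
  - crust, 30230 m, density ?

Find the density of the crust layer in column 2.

Take the compensation level at the base of the deeper column (depth z_c below the surface of column 1) and equate Σ ρ_i t_i down to z_c; mantle fills any gap and the z_c terms cancel.
Column 1: 2311×912.5 + 36130×2663 + (z_c − 38441)×3375
Column 2: 3800×0 + 30230×ρ + (z_c − 3800 − 30230)×3375
The z_c×3375 term appears on both sides and cancels. Collect the known terms of each column as K = Σ(ρt)_known − 3375 × (depth of known layers): K_1 = 98322977.5 − 3375×38441 = −31415397.5; K_2 = 0 − 3375×(3800 + 30230) = −114851250.
Balance: K_1 = K_2 + 30230×ρ, so ρ = (K_1 − K_2)/30230 = 83435900/30230 = 2760 kg/m³.

2760 kg/m³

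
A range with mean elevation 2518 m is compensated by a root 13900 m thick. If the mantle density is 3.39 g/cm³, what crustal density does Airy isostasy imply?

2.87 g/cm³

ρ_c h = (ρ_m − ρ_c) r → ρ_c (h + r) = ρ_m r → ρ_c = ρ_m r / (h + r).
ρ_c = 3.39 × 13900 m / (2518 m + 13900 m) = 2.87 g/cm³.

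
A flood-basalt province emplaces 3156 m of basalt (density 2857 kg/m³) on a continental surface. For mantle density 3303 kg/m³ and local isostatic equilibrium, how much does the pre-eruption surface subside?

Subaerial loading: s = t ρ_load / ρ_m.
s = 3156 m × 2857/3303 = 2730 m.

2730 m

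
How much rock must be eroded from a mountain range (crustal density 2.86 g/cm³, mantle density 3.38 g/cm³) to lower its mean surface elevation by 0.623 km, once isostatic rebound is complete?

4.05 km

Net drop Δ = e − u = e − e ρ_c/ρ_m = e (ρ_m − ρ_c)/ρ_m.
e = Δ ρ_m/(ρ_m − ρ_c) = 0.623 km × 3.38/0.52 = 4.05 km.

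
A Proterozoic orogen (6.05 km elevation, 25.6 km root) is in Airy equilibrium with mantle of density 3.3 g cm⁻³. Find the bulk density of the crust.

2.67 g cm⁻³

ρ_c h = (ρ_m − ρ_c) r → ρ_c (h + r) = ρ_m r → ρ_c = ρ_m r / (h + r).
ρ_c = 3.3 × 25.6 km / (6.05 km + 25.6 km) = 2.67 g cm⁻³.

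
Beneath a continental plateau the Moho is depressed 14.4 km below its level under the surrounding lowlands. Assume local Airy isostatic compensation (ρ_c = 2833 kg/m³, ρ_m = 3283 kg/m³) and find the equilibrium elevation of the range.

2.29 km

Isostatic balance requires: ρ_c h = (ρ_m − ρ_c) r.
h = r (ρ_m − ρ_c) / ρ_c = 14.4 km × (3283 − 2833) / 2833 = 2.29 km.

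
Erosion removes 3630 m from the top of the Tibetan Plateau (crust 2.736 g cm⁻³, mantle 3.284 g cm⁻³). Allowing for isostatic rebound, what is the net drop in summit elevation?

Rebound u = e ρ_c/ρ_m = 3630 m × 2.736/3.284 = 3024 m.
Net surface drop = e − u = 3630 m − 3024 m = e (ρ_m − ρ_c)/ρ_m = 606 m.

606 m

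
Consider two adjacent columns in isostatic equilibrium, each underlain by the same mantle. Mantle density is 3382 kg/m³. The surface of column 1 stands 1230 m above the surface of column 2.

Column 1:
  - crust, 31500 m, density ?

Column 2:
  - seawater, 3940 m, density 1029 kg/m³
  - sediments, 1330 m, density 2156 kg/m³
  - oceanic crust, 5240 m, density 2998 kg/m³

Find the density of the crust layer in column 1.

Take the compensation level at the base of the deeper column (depth z_c below the surface of column 1) and equate Σ ρ_i t_i down to z_c; mantle fills any gap and the z_c terms cancel.
Column 1: 31500×ρ + (z_c − 31500)×3382
Column 2: 1230×0 + 3940×1029 + 1330×2156 + 5240×2998 + (z_c − 1230 − 10510)×3382
The z_c×3382 term appears on both sides and cancels. Collect the known terms of each column as K = Σ(ρt)_known − 3382 × (depth of known layers): K_1 = 0 − 3382×31500 = −106533000; K_2 = 22631260 − 3382×(1230 + 10510) = −17073420.
Balance: K_1 + 31500×ρ = K_2, so ρ = (K_2 − K_1)/31500 = 89459600/31500 = 2840 kg/m³.

2840 kg/m³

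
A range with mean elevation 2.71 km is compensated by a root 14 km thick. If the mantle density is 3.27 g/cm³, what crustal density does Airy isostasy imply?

ρ_c h = (ρ_m − ρ_c) r → ρ_c (h + r) = ρ_m r → ρ_c = ρ_m r / (h + r).
ρ_c = 3.27 × 14 km / (2.71 km + 14 km) = 2.74 g/cm³.

2.74 g/cm³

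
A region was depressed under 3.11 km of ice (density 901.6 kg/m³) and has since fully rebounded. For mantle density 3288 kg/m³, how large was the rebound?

Removing the load lets mantle flow back in; uplift u satisfies ρ_ice t = ρ_m u.
u = t ρ_ice/ρ_m = 3.11 km × 901.6/3288 = 0.853 km.

0.853 km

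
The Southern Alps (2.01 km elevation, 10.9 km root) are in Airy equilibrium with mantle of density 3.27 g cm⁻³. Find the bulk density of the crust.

2.76 g cm⁻³

ρ_c h = (ρ_m − ρ_c) r → ρ_c (h + r) = ρ_m r → ρ_c = ρ_m r / (h + r).
ρ_c = 3.27 × 10.9 km / (2.01 km + 10.9 km) = 2.76 g cm⁻³.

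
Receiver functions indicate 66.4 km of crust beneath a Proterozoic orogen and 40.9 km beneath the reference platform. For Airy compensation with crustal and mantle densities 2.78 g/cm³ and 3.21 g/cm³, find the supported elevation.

Excess crust Δ = 66.4 km − 40.9 km = 25.5 km, split between elevation h and root r with h + r = Δ.
Airy balance ρ_c h = (ρ_m − ρ_c) r gives r = h ρ_c/(ρ_m − ρ_c), so h (1 + ρ_c/(ρ_m − ρ_c)) = Δ, i.e. h = Δ (ρ_m − ρ_c)/ρ_m.
h = 25.5 km × 0.43/3.21 = 3.42 km.

3.42 km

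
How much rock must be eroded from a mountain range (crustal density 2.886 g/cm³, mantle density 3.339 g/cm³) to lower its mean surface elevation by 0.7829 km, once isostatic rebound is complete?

Net drop Δ = e − u = e − e ρ_c/ρ_m = e (ρ_m − ρ_c)/ρ_m.
e = Δ ρ_m/(ρ_m − ρ_c) = 0.7829 km × 3.339/0.453 = 5.77 km.

5.77 km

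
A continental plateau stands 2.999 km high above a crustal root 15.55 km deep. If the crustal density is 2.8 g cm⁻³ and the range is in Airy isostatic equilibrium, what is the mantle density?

3.34 g cm⁻³

Airy balance: ρ_c h = (ρ_m − ρ_c) r → ρ_m = ρ_c (1 + h/r).
ρ_m = 2.8 × (1 + 2.999 km/15.55 km) = 3.34 g cm⁻³.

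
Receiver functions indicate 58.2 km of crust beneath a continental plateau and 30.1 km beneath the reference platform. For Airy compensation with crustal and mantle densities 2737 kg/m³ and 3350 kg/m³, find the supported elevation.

Excess crust Δ = 58.2 km − 30.1 km = 28.1 km, split between elevation h and root r with h + r = Δ.
Airy balance ρ_c h = (ρ_m − ρ_c) r gives r = h ρ_c/(ρ_m − ρ_c), so h (1 + ρ_c/(ρ_m − ρ_c)) = Δ, i.e. h = Δ (ρ_m − ρ_c)/ρ_m.
h = 28.1 km × 613/3350 = 5.14 km.

5.14 km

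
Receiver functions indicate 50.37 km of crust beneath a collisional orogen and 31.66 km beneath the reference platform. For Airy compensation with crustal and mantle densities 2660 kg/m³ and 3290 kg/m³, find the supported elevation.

3.58 km

Excess crust Δ = 50.37 km − 31.66 km = 18.71 km, split between elevation h and root r with h + r = Δ.
Airy balance ρ_c h = (ρ_m − ρ_c) r gives r = h ρ_c/(ρ_m − ρ_c), so h (1 + ρ_c/(ρ_m − ρ_c)) = Δ, i.e. h = Δ (ρ_m − ρ_c)/ρ_m.
h = 18.71 km × 630/3290 = 3.58 km.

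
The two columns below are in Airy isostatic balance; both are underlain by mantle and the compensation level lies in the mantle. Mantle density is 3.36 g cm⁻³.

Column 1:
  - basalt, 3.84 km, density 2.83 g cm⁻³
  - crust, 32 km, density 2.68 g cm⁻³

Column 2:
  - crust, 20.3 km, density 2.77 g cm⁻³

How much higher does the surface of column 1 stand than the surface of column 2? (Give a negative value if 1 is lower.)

For any compensation level in the mantle, the mantle terms cancel and isostasy reduces to e = (Σt_1 − Σt_2) − (Σ(ρt)_1 − Σ(ρt)_2) / ρ_m.
Σt_1 = 35.84 km; Σt_2 = 20.3 km; Σ(ρt)_1 = 96.6272; Σ(ρt)_2 = 56.231 (in km·g cm⁻³).
e = (35.84 − 20.3) − (96.6272 − 56.231) / 3.36 = 3.52 km.

3.52 km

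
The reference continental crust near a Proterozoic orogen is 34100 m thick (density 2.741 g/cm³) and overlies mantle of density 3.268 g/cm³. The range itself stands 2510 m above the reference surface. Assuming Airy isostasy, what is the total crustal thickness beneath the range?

49700 m

Root depth r = h ρ_c / (ρ_m − ρ_c) = 2510 m × 2.741 / 0.527 = 13050 m.
Total thickness = T + h + r = 34100 m + 2510 m + 13050 m = 49700 m.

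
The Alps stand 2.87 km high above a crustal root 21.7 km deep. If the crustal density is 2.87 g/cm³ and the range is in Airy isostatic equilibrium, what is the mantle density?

3.25 g/cm³

Airy balance: ρ_c h = (ρ_m − ρ_c) r → ρ_m = ρ_c (1 + h/r).
ρ_m = 2.87 × (1 + 2.87 km/21.7 km) = 3.25 g/cm³.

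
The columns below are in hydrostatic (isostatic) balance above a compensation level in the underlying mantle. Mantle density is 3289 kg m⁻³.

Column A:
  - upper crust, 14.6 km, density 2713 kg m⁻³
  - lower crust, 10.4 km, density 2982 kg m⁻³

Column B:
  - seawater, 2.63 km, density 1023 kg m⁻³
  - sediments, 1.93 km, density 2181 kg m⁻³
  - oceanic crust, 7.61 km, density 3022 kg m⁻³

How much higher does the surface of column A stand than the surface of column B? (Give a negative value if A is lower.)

For any compensation level in the mantle, the mantle terms cancel and isostasy reduces to e = (Σt_A − Σt_B) − (Σ(ρt)_A − Σ(ρt)_B) / ρ_m.
Σt_A = 25 km; Σt_B = 12.17 km; Σ(ρt)_A = 70622.6; Σ(ρt)_B = 29897.24 (in km·kg m⁻³).
e = (25 − 12.17) − (70622.6 − 29897.24) / 3289 = 0.448 km.

0.448 km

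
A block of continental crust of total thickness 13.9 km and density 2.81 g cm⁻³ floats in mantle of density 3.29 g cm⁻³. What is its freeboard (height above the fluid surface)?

2.03 km

Floating equilibrium: submerged depth d = t ρ_obj/ρ_fluid = 13.9 km × 2.81/3.29 = 11.87 km.
Freeboard = t − d = 13.9 km − 11.87 km = 2.03 km.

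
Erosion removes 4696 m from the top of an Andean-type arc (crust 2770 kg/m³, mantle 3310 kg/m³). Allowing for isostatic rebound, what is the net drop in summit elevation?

Rebound u = e ρ_c/ρ_m = 4696 m × 2770/3310 = 3930 m.
Net surface drop = e − u = 4696 m − 3930 m = e (ρ_m − ρ_c)/ρ_m = 766 m.

766 m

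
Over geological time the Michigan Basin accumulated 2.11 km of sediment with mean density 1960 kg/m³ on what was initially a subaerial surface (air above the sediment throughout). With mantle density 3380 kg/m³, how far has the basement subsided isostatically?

1.22 km

Subaerial load: s = t ρ_sed / ρ_m = 2.11 km × 1960/3380 = 1.22 km.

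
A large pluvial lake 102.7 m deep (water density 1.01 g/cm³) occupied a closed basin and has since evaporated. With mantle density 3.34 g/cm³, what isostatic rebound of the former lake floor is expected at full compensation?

31.1 m

u = d ρ_w/ρ_m = 102.7 m × 1.01/3.34 = 31.1 m.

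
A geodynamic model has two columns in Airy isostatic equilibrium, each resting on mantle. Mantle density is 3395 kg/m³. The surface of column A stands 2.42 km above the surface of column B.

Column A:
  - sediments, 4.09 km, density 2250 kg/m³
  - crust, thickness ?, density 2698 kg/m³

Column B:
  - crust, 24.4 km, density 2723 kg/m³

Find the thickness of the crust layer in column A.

Take the compensation level at the base of the deeper column (depth z_c below the surface of column A) and equate Σ ρ_i t_i down to z_c; mantle fills any gap and the z_c terms cancel.
Column A: 4.09×2250 + x×2698 + (z_c − 4.09 − x)×3395
Column B: 2.42×0 + 24.4×2723 + (z_c − 2.42 − 24.4)×3395
The z_c×3395 term appears on both sides and cancels. Collect the known terms of each column as K = Σ(ρt)_known − 3395 × (depth of known layers): K_A = 9202.5 − 3395×4.09 = −4683.05; K_B = 66441.2 − 3395×(2.42 + 24.4) = −24612.7.
Balance: K_A − x×(3395 − 2698) = K_B, so x = (K_A − K_B)/(3395 − 2698) = 19929.7/697 = 28.6 km.

28.6 km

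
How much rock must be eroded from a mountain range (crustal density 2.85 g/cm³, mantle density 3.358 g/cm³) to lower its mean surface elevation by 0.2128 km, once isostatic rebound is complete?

1.41 km

Net drop Δ = e − u = e − e ρ_c/ρ_m = e (ρ_m − ρ_c)/ρ_m.
e = Δ ρ_m/(ρ_m − ρ_c) = 0.2128 km × 3.358/0.508 = 1.41 km.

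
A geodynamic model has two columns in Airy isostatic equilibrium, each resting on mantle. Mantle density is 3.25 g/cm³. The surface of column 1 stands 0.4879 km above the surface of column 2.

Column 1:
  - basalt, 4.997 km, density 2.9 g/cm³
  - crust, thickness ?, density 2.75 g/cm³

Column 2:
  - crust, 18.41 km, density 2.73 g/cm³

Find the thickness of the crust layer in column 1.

18.8 km

Take the compensation level at the base of the deeper column (depth z_c below the surface of column 1) and equate Σ ρ_i t_i down to z_c; mantle fills any gap and the z_c terms cancel.
Column 1: 4.997×2.9 + x×2.75 + (z_c − 4.997 − x)×3.25
Column 2: 0.4879×0 + 18.41×2.73 + (z_c − 0.4879 − 18.41)×3.25
The z_c×3.25 term appears on both sides and cancels. Collect the known terms of each column as K = Σ(ρt)_known − 3.25 × (depth of known layers): K_1 = 14.4913 − 3.25×4.997 = −1.74895; K_2 = 50.2593 − 3.25×(0.4879 + 18.41) = −11.158875.
Balance: K_1 − x×(3.25 − 2.75) = K_2, so x = (K_1 − K_2)/(3.25 − 2.75) = 9.40993/0.5 = 18.8 km.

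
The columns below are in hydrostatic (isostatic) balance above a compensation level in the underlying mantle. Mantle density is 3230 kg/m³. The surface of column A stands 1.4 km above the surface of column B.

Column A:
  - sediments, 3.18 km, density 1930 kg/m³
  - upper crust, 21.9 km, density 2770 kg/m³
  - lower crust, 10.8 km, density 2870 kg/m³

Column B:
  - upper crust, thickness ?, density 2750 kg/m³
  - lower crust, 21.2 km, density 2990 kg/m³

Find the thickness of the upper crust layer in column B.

Take the compensation level at the base of the deeper column (depth z_c below the surface of column A) and equate Σ ρ_i t_i down to z_c; mantle fills any gap and the z_c terms cancel.
Column A: 3.18×1930 + 21.9×2770 + 10.8×2870 + (z_c − 35.88)×3230
Column B: 1.4×0 + x×2750 + 21.2×2990 + (z_c − 1.4 − 21.2 − x)×3230
The z_c×3230 term appears on both sides and cancels. Collect the known terms of each column as K = Σ(ρt)_known − 3230 × (depth of known layers): K_A = 97796.4 − 3230×35.88 = −18096; K_B = 63388 − 3230×(1.4 + 21.2) = −9610.
Balance: K_A = K_B − x×(3230 − 2750), so x = (K_B − K_A)/(3230 − 2750) = 8486/480 = 17.7 km.

17.7 km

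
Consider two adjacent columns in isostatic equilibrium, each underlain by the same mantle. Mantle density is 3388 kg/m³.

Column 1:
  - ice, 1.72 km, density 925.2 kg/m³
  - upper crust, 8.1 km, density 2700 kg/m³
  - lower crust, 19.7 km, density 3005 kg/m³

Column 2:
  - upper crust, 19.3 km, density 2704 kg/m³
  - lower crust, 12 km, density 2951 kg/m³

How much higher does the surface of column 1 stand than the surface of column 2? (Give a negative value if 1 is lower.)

−0.322 km

For any compensation level in the mantle, the mantle terms cancel and isostasy reduces to e = (Σt_1 − Σt_2) − (Σ(ρt)_1 − Σ(ρt)_2) / ρ_m.
Σt_1 = 29.52 km; Σt_2 = 31.3 km; Σ(ρt)_1 = 82659.844; Σ(ρt)_2 = 87599.2 (in km·kg/m³).
e = (29.52 − 31.3) − (82659.844 − 87599.2) / 3388 = −0.322 km.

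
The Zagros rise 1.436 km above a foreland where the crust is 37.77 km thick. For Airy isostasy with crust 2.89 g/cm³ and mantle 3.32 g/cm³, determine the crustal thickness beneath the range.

48.9 km

Root depth r = h ρ_c / (ρ_m − ρ_c) = 1.436 km × 2.89 / 0.43 = 9.651 km.
Total thickness = T + h + r = 37.77 km + 1.436 km + 9.651 km = 48.9 km.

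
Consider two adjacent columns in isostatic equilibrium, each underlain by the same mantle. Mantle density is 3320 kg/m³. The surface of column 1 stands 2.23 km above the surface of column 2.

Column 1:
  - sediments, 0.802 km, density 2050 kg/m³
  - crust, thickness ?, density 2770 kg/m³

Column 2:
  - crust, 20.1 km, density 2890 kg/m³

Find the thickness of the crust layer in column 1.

27.3 km

Take the compensation level at the base of the deeper column (depth z_c below the surface of column 1) and equate Σ ρ_i t_i down to z_c; mantle fills any gap and the z_c terms cancel.
Column 1: 0.802×2050 + x×2770 + (z_c − 0.802 − x)×3320
Column 2: 2.23×0 + 20.1×2890 + (z_c − 2.23 − 20.1)×3320
The z_c×3320 term appears on both sides and cancels. Collect the known terms of each column as K = Σ(ρt)_known − 3320 × (depth of known layers): K_1 = 1644.1 − 3320×0.802 = −1018.54; K_2 = 58089 − 3320×(2.23 + 20.1) = −16046.6.
Balance: K_1 − x×(3320 − 2770) = K_2, so x = (K_1 − K_2)/(3320 − 2770) = 15028.1/550 = 27.3 km.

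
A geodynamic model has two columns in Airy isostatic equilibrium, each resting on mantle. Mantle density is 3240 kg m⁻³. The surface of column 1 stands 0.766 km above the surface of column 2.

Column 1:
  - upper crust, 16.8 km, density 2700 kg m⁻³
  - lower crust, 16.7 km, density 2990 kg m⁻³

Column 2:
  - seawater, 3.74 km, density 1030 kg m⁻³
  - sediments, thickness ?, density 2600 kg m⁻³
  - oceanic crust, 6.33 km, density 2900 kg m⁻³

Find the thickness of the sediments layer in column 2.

Take the compensation level at the base of the deeper column (depth z_c below the surface of column 1) and equate Σ ρ_i t_i down to z_c; mantle fills any gap and the z_c terms cancel.
Column 1: 16.8×2700 + 16.7×2990 + (z_c − 33.5)×3240
Column 2: 0.766×0 + 3.74×1030 + x×2600 + 6.33×2900 + (z_c − 0.766 − 10.07 − x)×3240
The z_c×3240 term appears on both sides and cancels. Collect the known terms of each column as K = Σ(ρt)_known − 3240 × (depth of known layers): K_1 = 95293 − 3240×33.5 = −13247; K_2 = 22209.2 − 3240×(0.766 + 10.07) = −12899.44.
Balance: K_1 = K_2 − x×(3240 − 2600), so x = (K_2 − K_1)/(3240 − 2600) = 347.56/640 = 0.543 km.

0.543 km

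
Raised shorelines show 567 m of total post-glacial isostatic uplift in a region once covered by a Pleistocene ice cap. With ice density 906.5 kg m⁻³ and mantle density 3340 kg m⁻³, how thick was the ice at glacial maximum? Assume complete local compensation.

u = t ρ_ice/ρ_m → t = u ρ_m/ρ_ice = 567 m × 3340/906.5 = 2090 m.

2090 m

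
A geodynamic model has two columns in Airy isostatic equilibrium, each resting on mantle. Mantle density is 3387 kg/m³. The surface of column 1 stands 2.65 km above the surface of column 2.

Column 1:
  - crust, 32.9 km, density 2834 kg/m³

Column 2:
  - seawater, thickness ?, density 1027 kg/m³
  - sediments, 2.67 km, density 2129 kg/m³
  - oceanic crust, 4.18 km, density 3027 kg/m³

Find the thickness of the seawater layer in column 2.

Take the compensation level at the base of the deeper column (depth z_c below the surface of column 1) and equate Σ ρ_i t_i down to z_c; mantle fills any gap and the z_c terms cancel.
Column 1: 32.9×2834 + (z_c − 32.9)×3387
Column 2: 2.65×0 + x×1027 + 2.67×2129 + 4.18×3027 + (z_c − 2.65 − 6.85 − x)×3387
The z_c×3387 term appears on both sides and cancels. Collect the known terms of each column as K = Σ(ρt)_known − 3387 × (depth of known layers): K_1 = 93238.6 − 3387×32.9 = −18193.7; K_2 = 18337.29 − 3387×(2.65 + 6.85) = −13839.21.
Balance: K_1 = K_2 − x×(3387 − 1027), so x = (K_2 − K_1)/(3387 − 1027) = 4354.49/2360 = 1.85 km.

1.85 km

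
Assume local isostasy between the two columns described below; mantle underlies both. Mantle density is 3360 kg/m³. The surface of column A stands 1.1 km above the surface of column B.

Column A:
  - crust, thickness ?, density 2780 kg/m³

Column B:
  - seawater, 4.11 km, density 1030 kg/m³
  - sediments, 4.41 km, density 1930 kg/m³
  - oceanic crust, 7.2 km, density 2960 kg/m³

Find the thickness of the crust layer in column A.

Take the compensation level at the base of the deeper column (depth z_c below the surface of column A) and equate Σ ρ_i t_i down to z_c; mantle fills any gap and the z_c terms cancel.
Column A: x×2780 + (z_c − 0 − x)×3360
Column B: 1.1×0 + 4.11×1030 + 4.41×1930 + 7.2×2960 + (z_c − 1.1 − 15.72)×3360
The z_c×3360 term appears on both sides and cancels. Collect the known terms of each column as K = Σ(ρt)_known − 3360 × (depth of known layers): K_A = 0 − 3360×0 = 0; K_B = 34056.6 − 3360×(1.1 + 15.72) = −22458.6.
Balance: K_A − x×(3360 − 2780) = K_B, so x = (K_A − K_B)/(3360 − 2780) = 22458.6/580 = 38.7 km.

38.7 km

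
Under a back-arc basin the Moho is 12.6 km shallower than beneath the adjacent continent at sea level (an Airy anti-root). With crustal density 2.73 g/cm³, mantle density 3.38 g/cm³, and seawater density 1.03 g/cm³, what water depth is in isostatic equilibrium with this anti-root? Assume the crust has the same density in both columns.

4.82 km

Replacing a thickness d of crust by seawater at the top must be balanced by replacing crust with mantle at the base: d (ρ_c − ρ_w) = a (ρ_m − ρ_c).
d = a (ρ_m − ρ_c)/(ρ_c − ρ_w) = 12.6 km × 0.65/1.7 = 4.82 km.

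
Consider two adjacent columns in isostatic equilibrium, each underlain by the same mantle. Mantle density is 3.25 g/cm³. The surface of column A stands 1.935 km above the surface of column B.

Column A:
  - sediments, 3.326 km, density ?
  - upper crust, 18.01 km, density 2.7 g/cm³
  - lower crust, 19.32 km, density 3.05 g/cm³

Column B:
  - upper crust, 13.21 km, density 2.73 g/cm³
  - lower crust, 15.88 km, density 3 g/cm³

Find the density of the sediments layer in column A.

2.24 g/cm³

Take the compensation level at the base of the deeper column (depth z_c below the surface of column A) and equate Σ ρ_i t_i down to z_c; mantle fills any gap and the z_c terms cancel.
Column A: 3.326×ρ + 18.01×2.7 + 19.32×3.05 + (z_c − 40.656)×3.25
Column B: 1.935×0 + 13.21×2.73 + 15.88×3 + (z_c − 1.935 − 29.09)×3.25
The z_c×3.25 term appears on both sides and cancels. Collect the known terms of each column as K = Σ(ρt)_known − 3.25 × (depth of known layers): K_A = 107.553 − 3.25×40.656 = −24.579; K_B = 83.7033 − 3.25×(1.935 + 29.09) = −17.12795.
Balance: K_A + 3.326×ρ = K_B, so ρ = (K_B − K_A)/3.326 = 7.45105/3.326 = 2.24 g/cm³.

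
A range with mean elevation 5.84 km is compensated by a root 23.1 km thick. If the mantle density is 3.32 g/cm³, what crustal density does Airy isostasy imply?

ρ_c h = (ρ_m − ρ_c) r → ρ_c (h + r) = ρ_m r → ρ_c = ρ_m r / (h + r).
ρ_c = 3.32 × 23.1 km / (5.84 km + 23.1 km) = 2.65 g/cm³.

2.65 g/cm³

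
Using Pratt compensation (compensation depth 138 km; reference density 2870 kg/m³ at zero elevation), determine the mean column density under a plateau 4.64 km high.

Pratt balance: ρ_ref D = ρ (D + h).
ρ = ρ_ref D/(D + h) = 2870 × 138 km/(138 km + 4.64 km) = 2780 kg/m³.

2780 kg/m³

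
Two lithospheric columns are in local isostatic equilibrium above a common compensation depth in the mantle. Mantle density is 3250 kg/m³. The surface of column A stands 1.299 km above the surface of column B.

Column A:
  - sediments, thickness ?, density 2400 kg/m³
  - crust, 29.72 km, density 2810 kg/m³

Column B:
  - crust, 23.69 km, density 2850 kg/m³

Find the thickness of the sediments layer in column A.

Take the compensation level at the base of the deeper column (depth z_c below the surface of column A) and equate Σ ρ_i t_i down to z_c; mantle fills any gap and the z_c terms cancel.
Column A: x×2400 + 29.72×2810 + (z_c − 29.72 − x)×3250
Column B: 1.299×0 + 23.69×2850 + (z_c − 1.299 − 23.69)×3250
The z_c×3250 term appears on both sides and cancels. Collect the known terms of each column as K = Σ(ρt)_known − 3250 × (depth of known layers): K_A = 83513.2 − 3250×29.72 = −13076.8; K_B = 67516.5 − 3250×(1.299 + 23.69) = −13697.75.
Balance: K_A − x×(3250 − 2400) = K_B, so x = (K_A − K_B)/(3250 − 2400) = 620.95/850 = 0.731 km.

0.731 km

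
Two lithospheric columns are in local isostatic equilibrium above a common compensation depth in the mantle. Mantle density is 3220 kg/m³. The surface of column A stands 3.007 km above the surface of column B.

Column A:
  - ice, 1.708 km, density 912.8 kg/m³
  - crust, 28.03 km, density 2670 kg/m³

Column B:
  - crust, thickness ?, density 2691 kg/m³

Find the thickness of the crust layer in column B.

18.3 km

Take the compensation level at the base of the deeper column (depth z_c below the surface of column A) and equate Σ ρ_i t_i down to z_c; mantle fills any gap and the z_c terms cancel.
Column A: 1.708×912.8 + 28.03×2670 + (z_c − 29.738)×3220
Column B: 3.007×0 + x×2691 + (z_c − 3.007 − 0 − x)×3220
The z_c×3220 term appears on both sides and cancels. Collect the known terms of each column as K = Σ(ρt)_known − 3220 × (depth of known layers): K_A = 76399.1624 − 3220×29.738 = −19357.1976; K_B = 0 − 3220×(3.007 + 0) = −9682.54.
Balance: K_A = K_B − x×(3220 − 2691), so x = (K_B − K_A)/(3220 − 2691) = 9674.66/529 = 18.3 km.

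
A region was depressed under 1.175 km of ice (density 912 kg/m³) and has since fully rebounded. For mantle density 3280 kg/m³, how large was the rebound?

Removing the load lets mantle flow back in; uplift u satisfies ρ_ice t = ρ_m u.
u = t ρ_ice/ρ_m = 1.175 km × 912/3280 = 0.327 km.

0.327 km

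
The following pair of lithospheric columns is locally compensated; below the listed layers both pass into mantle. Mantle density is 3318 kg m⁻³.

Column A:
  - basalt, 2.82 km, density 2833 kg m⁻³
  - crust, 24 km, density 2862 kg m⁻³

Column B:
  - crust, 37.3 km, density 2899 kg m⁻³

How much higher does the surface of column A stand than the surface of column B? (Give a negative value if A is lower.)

For any compensation level in the mantle, the mantle terms cancel and isostasy reduces to e = (Σt_A − Σt_B) − (Σ(ρt)_A − Σ(ρt)_B) / ρ_m.
Σt_A = 26.82 km; Σt_B = 37.3 km; Σ(ρt)_A = 76677.06; Σ(ρt)_B = 108132.7 (in km·kg m⁻³).
e = (26.82 − 37.3) − (76677.06 − 108132.7) / 3318 = −1 km.

−1 km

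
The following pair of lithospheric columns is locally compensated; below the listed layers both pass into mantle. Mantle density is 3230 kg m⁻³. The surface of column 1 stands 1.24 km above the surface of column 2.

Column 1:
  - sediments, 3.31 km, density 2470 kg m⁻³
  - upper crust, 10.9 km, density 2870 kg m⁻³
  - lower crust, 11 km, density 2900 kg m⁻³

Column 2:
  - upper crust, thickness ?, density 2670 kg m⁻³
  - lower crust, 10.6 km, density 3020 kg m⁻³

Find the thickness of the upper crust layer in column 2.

Take the compensation level at the base of the deeper column (depth z_c below the surface of column 1) and equate Σ ρ_i t_i down to z_c; mantle fills any gap and the z_c terms cancel.
Column 1: 3.31×2470 + 10.9×2870 + 11×2900 + (z_c − 25.21)×3230
Column 2: 1.24×0 + x×2670 + 10.6×3020 + (z_c − 1.24 − 10.6 − x)×3230
The z_c×3230 term appears on both sides and cancels. Collect the known terms of each column as K = Σ(ρt)_known − 3230 × (depth of known layers): K_1 = 71358.7 − 3230×25.21 = −10069.6; K_2 = 32012 − 3230×(1.24 + 10.6) = −6231.2.
Balance: K_1 = K_2 − x×(3230 − 2670), so x = (K_2 − K_1)/(3230 − 2670) = 3838.4/560 = 6.85 km.

6.85 km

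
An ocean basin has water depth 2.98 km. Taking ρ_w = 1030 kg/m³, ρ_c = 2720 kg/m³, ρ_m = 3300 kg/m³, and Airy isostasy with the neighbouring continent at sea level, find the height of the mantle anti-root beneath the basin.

8.68 km

Isostatic balance requires: replacing crust with seawater at the top is compensated by replacing crust with mantle at the base: d (ρ_c − ρ_w) = a (ρ_m − ρ_c).
a = d (ρ_c − ρ_w)/(ρ_m − ρ_c) = 2.98 km × 1690/580 = 8.68 km.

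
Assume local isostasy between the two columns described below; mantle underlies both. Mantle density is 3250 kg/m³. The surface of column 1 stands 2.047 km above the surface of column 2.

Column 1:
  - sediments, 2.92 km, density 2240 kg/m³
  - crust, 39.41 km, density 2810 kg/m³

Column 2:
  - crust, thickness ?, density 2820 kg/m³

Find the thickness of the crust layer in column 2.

Take the compensation level at the base of the deeper column (depth z_c below the surface of column 1) and equate Σ ρ_i t_i down to z_c; mantle fills any gap and the z_c terms cancel.
Column 1: 2.92×2240 + 39.41×2810 + (z_c − 42.33)×3250
Column 2: 2.047×0 + x×2820 + (z_c − 2.047 − 0 − x)×3250
The z_c×3250 term appears on both sides and cancels. Collect the known terms of each column as K = Σ(ρt)_known − 3250 × (depth of known layers): K_1 = 117282.9 − 3250×42.33 = −20289.6; K_2 = 0 − 3250×(2.047 + 0) = −6652.75.
Balance: K_1 = K_2 − x×(3250 − 2820), so x = (K_2 − K_1)/(3250 − 2820) = 13636.9/430 = 31.7 km.

31.7 km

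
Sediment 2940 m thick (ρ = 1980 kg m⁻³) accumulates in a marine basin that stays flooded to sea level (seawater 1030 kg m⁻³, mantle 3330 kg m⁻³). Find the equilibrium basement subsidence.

Submarine loading: the sediment displaces seawater, and the subsidence is in turn flooded, so s (ρ_m − ρ_w) = t (ρ_sed − ρ_w).
s = 2940 m × (1980 − 1030) / (3330 − 1030) = 1210 m.

1210 m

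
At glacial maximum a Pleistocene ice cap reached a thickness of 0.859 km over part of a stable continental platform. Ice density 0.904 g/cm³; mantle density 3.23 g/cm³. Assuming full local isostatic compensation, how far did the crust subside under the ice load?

0.24 km

Isostatic balance requires: the ice load ρ_ice t is balanced by mantle displaced below, ρ_m s.
s = t ρ_ice / ρ_m = 0.859 km × 0.904/3.23 = 0.24 km.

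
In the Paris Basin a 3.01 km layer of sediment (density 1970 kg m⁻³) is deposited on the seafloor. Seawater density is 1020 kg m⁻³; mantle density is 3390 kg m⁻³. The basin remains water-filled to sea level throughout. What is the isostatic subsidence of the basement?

Submarine loading: the sediment displaces seawater, and the subsidence is in turn flooded, so s (ρ_m − ρ_w) = t (ρ_sed − ρ_w).
s = 3.01 km × (1970 − 1020) / (3390 − 1020) = 1.21 km.

1.21 km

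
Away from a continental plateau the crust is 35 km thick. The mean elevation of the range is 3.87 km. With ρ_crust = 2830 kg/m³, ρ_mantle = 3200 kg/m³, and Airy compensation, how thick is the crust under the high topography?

Root depth r = h ρ_c / (ρ_m − ρ_c) = 3.87 km × 2830 / 370 = 29.6 km.
Total thickness = T + h + r = 35 km + 3.87 km + 29.6 km = 68.5 km.

68.5 km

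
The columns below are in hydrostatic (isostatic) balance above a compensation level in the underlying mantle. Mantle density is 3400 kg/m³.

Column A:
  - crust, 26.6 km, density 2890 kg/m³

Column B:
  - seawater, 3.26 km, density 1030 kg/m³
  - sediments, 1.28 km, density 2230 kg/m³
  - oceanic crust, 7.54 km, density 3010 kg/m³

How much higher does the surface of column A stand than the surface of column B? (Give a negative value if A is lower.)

0.412 km

For any compensation level in the mantle, the mantle terms cancel and isostasy reduces to e = (Σt_A − Σt_B) − (Σ(ρt)_A − Σ(ρt)_B) / ρ_m.
Σt_A = 26.6 km; Σt_B = 12.08 km; Σ(ρt)_A = 76874; Σ(ρt)_B = 28907.6 (in km·kg/m³).
e = (26.6 − 12.08) − (76874 − 28907.6) / 3400 = 0.412 km.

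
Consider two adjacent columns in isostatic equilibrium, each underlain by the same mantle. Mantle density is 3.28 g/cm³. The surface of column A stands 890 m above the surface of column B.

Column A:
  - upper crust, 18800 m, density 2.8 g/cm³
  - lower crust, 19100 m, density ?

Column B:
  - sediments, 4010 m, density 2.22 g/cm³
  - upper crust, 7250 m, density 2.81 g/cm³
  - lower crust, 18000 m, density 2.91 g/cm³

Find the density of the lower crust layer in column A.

Take the compensation level at the base of the deeper column (depth z_c below the surface of column A) and equate Σ ρ_i t_i down to z_c; mantle fills any gap and the z_c terms cancel.
Column A: 18800×2.8 + 19100×ρ + (z_c − 37900)×3.28
Column B: 890×0 + 4010×2.22 + 7250×2.81 + 18000×2.91 + (z_c − 890 − 29260)×3.28
The z_c×3.28 term appears on both sides and cancels. Collect the known terms of each column as K = Σ(ρt)_known − 3.28 × (depth of known layers): K_A = 52640 − 3.28×37900 = −71672; K_B = 81654.7 − 3.28×(890 + 29260) = −17237.3.
Balance: K_A + 19100×ρ = K_B, so ρ = (K_B − K_A)/19100 = 54434.7/19100 = 2.85 g/cm³.

2.85 g/cm³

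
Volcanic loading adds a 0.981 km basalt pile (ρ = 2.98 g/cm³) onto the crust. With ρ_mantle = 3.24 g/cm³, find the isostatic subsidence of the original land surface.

Subaerial loading: s = t ρ_load / ρ_m.
s = 0.981 km × 2.98/3.24 = 0.902 km.

0.902 km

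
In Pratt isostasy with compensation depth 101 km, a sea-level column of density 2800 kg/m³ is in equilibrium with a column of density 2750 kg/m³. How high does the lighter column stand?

ρ_ref D = ρ (D + h) → h = D (ρ_ref − ρ)/ρ.
h = 101 km × (2800 − 2750)/2750 = 1.84 km.

1.84 km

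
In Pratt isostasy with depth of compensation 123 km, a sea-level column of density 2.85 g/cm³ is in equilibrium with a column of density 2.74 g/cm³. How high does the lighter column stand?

4.94 km

ρ_ref D = ρ (D + h) → h = D (ρ_ref − ρ)/ρ.
h = 123 km × (2.85 − 2.74)/2.74 = 4.94 km.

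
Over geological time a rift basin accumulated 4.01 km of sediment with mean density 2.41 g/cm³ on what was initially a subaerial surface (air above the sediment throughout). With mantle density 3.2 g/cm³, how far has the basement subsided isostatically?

Subaerial load: s = t ρ_sed / ρ_m = 4.01 km × 2.41/3.2 = 3.02 km.

3.02 km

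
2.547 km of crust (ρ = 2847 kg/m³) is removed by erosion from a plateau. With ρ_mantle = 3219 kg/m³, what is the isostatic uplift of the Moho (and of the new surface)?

2.25 km

Unloading: uplift u = e ρ_c/ρ_m = 2.547 km × 2847/3219 = 2.25 km.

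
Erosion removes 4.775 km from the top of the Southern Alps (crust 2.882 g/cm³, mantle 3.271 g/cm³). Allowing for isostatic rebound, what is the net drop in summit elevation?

Rebound u = e ρ_c/ρ_m = 4.775 km × 2.882/3.271 = 4.207 km.
Net surface drop = e − u = 4.775 km − 4.207 km = e (ρ_m − ρ_c)/ρ_m = 0.568 km.

0.568 km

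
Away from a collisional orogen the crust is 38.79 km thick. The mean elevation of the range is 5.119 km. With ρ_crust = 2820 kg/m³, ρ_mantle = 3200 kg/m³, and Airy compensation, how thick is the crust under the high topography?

81.9 km

Root depth r = h ρ_c / (ρ_m − ρ_c) = 5.119 km × 2820 / 380 = 37.99 km.
Total thickness = T + h + r = 38.79 km + 5.119 km + 37.99 km = 81.9 km.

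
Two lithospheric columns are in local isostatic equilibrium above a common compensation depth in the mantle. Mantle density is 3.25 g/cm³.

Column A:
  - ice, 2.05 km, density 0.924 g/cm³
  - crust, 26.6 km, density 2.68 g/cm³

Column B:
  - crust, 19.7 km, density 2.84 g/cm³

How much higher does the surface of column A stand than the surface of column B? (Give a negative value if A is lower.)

3.65 km

For any compensation level in the mantle, the mantle terms cancel and isostasy reduces to e = (Σt_A − Σt_B) − (Σ(ρt)_A − Σ(ρt)_B) / ρ_m.
Σt_A = 28.65 km; Σt_B = 19.7 km; Σ(ρt)_A = 73.1822; Σ(ρt)_B = 55.948 (in km·g/cm³).
e = (28.65 − 19.7) − (73.1822 − 55.948) / 3.25 = 3.65 km.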